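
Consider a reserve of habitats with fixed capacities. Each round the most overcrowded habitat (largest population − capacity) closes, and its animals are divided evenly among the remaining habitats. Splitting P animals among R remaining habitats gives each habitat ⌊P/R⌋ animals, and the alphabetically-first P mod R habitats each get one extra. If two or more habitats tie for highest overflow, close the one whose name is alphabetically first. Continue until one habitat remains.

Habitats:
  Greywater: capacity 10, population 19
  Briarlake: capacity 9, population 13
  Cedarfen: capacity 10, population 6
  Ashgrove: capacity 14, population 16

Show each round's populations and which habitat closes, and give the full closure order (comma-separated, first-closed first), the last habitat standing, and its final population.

Round 1: Ashgrove=16 Briarlake=13 Cedarfen=6 Greywater=19 → close Greywater (overflow 9)
  19÷3 = 6 each, +1 to first 1
Round 2: Ashgrove=23 Briarlake=19 Cedarfen=12 → close Briarlake (overflow 10)
  19÷2 = 9 each, +1 to first 1
Round 3: Ashgrove=33 Cedarfen=21 → close Ashgrove (overflow 19)
  33÷1 = 33 each, +1 to first 0

Closure order: Greywater, Briarlake, Ashgrove
Last habitat: Cedarfen with 54 animals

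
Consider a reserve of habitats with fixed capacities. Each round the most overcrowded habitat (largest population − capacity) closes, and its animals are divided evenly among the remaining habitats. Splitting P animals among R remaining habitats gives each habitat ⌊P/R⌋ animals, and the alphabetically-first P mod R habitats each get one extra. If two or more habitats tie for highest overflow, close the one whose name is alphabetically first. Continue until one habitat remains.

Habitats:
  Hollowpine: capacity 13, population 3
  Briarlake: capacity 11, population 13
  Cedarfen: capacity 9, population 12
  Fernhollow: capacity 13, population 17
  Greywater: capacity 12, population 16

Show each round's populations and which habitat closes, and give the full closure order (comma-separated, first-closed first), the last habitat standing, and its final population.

Round 1: Briarlake=13 Cedarfen=12 Fernhollow=17 Greywater=16 Hollowpine=3 → close Fernhollow (overflow 4)
  17÷4 = 4 each, +1 to first 1
Round 2: Briarlake=18 Cedarfen=16 Greywater=20 Hollowpine=7 → close Greywater (overflow 8)
  20÷3 = 6 each, +1 to first 2
Round 3: Briarlake=25 Cedarfen=23 Hollowpine=13 → close Briarlake (overflow 14)
  25÷2 = 12 each, +1 to first 1
Round 4: Cedarfen=36 Hollowpine=25 → close Cedarfen (overflow 27)
  36÷1 = 36 each, +1 to first 0

Closure order: Fernhollow, Greywater, Briarlake, Cedarfen
Last habitat: Hollowpine with 61 animals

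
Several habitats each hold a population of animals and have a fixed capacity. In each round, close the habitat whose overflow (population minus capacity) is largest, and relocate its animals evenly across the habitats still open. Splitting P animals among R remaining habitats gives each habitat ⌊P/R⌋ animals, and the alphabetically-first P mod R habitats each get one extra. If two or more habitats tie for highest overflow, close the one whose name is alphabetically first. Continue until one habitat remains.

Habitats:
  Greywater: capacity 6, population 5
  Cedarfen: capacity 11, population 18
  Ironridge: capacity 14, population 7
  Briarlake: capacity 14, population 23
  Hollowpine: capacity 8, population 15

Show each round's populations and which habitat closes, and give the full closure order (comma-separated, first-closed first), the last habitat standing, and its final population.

Closure order: Briarlake, Cedarfen, Hollowpine, Greywater
Last habitat: Ironridge with 68 animals

Round 1: Briarlake=23 Cedarfen=18 Greywater=5 Hollowpine=15 Ironridge=7 → close Briarlake (overflow 9)
  23÷4 = 5 each, +1 to first 3
Round 2: Cedarfen=24 Greywater=11 Hollowpine=21 Ironridge=12 → close Cedarfen (overflow 13)
  24÷3 = 8 each, +1 to first 0
Round 3: Greywater=19 Hollowpine=29 Ironridge=20 → close Hollowpine (overflow 21)
  29÷2 = 14 each, +1 to first 1
Round 4: Greywater=34 Ironridge=34 → close Greywater (overflow 28)
  34÷1 = 34 each, +1 to first 0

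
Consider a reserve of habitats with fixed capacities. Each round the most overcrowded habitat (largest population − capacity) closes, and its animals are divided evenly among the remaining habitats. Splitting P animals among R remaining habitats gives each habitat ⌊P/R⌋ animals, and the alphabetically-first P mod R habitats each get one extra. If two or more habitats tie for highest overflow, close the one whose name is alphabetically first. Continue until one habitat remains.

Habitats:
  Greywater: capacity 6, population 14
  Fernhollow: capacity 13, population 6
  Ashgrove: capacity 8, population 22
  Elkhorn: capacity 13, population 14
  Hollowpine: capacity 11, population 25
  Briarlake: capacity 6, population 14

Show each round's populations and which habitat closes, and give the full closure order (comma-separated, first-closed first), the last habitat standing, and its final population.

Round 1: Ashgrove=22 Briarlake=14 Elkhorn=14 Fernhollow=6 Greywater=14 Hollowpine=25 → close Ashgrove (overflow 14)
  22÷5 = 4 each, +1 to first 2
Round 2: Briarlake=19 Elkhorn=19 Fernhollow=10 Greywater=18 Hollowpine=29 → close Hollowpine (overflow 18)
  29÷4 = 7 each, +1 to first 1
Round 3: Briarlake=27 Elkhorn=26 Fernhollow=17 Greywater=25 → close Briarlake (overflow 21)
  27÷3 = 9 each, +1 to first 0
Round 4: Elkhorn=35 Fernhollow=26 Greywater=34 → close Greywater (overflow 28)
  34÷2 = 17 each, +1 to first 0
Round 5: Elkhorn=52 Fernhollow=43 → close Elkhorn (overflow 39)
  52÷1 = 52 each, +1 to first 0

Closure order: Ashgrove, Hollowpine, Briarlake, Greywater, Elkhorn
Last habitat: Fernhollow with 95 animals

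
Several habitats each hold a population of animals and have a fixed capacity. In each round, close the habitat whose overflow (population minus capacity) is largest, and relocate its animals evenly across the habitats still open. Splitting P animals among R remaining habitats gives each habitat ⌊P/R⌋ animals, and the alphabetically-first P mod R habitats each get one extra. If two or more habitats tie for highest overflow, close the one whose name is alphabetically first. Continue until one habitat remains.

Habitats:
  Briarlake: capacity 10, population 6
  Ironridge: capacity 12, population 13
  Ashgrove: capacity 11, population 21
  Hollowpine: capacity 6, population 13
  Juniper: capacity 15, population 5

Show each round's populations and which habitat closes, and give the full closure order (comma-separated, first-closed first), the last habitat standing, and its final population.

Round 1: Ashgrove=21 Briarlake=6 Hollowpine=13 Ironridge=13 Juniper=5 → close Ashgrove (overflow 10)
  21÷4 = 5 each, +1 to first 1
Round 2: Briarlake=12 Hollowpine=18 Ironridge=18 Juniper=10 → close Hollowpine (overflow 12)
  18÷3 = 6 each, +1 to first 0
Round 3: Briarlake=18 Ironridge=24 Juniper=16 → close Ironridge (overflow 12)
  24÷2 = 12 each, +1 to first 0
Round 4: Briarlake=30 Juniper=28 → close Briarlake (overflow 20)
  30÷1 = 30 each, +1 to first 0

Closure order: Ashgrove, Hollowpine, Ironridge, Briarlake
Last habitat: Juniper with 58 animals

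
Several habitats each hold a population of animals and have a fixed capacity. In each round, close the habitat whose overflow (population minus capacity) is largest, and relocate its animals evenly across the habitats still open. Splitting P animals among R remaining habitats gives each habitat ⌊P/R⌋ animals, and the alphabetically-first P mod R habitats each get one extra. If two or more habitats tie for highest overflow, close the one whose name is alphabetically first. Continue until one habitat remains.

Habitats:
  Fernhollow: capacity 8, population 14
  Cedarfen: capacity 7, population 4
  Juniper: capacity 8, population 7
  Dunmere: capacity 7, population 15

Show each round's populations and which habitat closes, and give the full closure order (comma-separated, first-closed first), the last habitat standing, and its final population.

Round 1: Cedarfen=4 Dunmere=15 Fernhollow=14 Juniper=7 → close Dunmere (overflow 8)
  15÷3 = 5 each, +1 to first 0
Round 2: Cedarfen=9 Fernhollow=19 Juniper=12 → close Fernhollow (overflow 11)
  19÷2 = 9 each, +1 to first 1
Round 3: Cedarfen=19 Juniper=21 → close Juniper (overflow 13)
  21÷1 = 21 each, +1 to first 0

Closure order: Dunmere, Fernhollow, Juniper
Last habitat: Cedarfen with 40 animals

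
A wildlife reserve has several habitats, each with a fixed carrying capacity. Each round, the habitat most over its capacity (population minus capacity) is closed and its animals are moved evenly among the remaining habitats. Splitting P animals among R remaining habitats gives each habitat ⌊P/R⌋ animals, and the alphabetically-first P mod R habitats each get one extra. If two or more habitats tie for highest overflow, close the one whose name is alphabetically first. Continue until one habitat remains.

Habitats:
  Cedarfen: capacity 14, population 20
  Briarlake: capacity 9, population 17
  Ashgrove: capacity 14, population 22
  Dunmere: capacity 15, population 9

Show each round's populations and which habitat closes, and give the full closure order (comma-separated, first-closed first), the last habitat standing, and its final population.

Closure order: Ashgrove, Briarlake, Cedarfen
Last habitat: Dunmere with 68 animals

Round 1: Ashgrove=22 Briarlake=17 Cedarfen=20 Dunmere=9 → close Ashgrove (overflow 8)
  22÷3 = 7 each, +1 to first 1
Round 2: Briarlake=25 Cedarfen=27 Dunmere=16 → close Briarlake (overflow 16)
  25÷2 = 12 each, +1 to first 1
Round 3: Cedarfen=40 Dunmere=28 → close Cedarfen (overflow 26)
  40÷1 = 40 each, +1 to first 0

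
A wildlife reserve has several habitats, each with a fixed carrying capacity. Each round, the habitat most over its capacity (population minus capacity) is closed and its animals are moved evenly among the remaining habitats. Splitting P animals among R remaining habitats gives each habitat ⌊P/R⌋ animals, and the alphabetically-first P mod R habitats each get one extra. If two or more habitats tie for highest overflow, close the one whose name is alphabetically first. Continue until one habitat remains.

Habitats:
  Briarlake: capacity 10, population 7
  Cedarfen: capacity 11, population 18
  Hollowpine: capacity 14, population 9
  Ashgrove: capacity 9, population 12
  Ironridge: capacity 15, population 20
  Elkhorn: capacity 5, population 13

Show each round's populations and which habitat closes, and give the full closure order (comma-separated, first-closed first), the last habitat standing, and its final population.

Round 1: Ashgrove=12 Briarlake=7 Cedarfen=18 Elkhorn=13 Hollowpine=9 Ironridge=20 → close Elkhorn (overflow 8)
  13÷5 = 2 each, +1 to first 3
Round 2: Ashgrove=15 Briarlake=10 Cedarfen=21 Hollowpine=11 Ironridge=22 → close Cedarfen (overflow 10)
  21÷4 = 5 each, +1 to first 1
Round 3: Ashgrove=21 Briarlake=15 Hollowpine=16 Ironridge=27 → close Ashgrove (overflow 12)
  21÷3 = 7 each, +1 to first 0
Round 4: Briarlake=22 Hollowpine=23 Ironridge=34 → close Ironridge (overflow 19)
  34÷2 = 17 each, +1 to first 0
Round 5: Briarlake=39 Hollowpine=40 → close Briarlake (overflow 29)
  39÷1 = 39 each, +1 to first 0

Closure order: Elkhorn, Cedarfen, Ashgrove, Ironridge, Briarlake
Last habitat: Hollowpine with 79 animals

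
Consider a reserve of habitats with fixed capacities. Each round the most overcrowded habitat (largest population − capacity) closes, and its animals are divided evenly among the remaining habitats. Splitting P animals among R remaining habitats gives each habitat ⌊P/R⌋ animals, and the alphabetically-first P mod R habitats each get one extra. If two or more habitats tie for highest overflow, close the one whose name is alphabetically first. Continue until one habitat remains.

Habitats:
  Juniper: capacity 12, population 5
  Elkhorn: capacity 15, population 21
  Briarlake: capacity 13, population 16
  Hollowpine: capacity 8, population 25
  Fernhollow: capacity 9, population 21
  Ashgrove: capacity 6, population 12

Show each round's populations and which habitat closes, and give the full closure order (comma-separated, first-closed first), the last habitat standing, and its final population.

Closure order: Hollowpine, Fernhollow, Ashgrove, Elkhorn, Briarlake
Last habitat: Juniper with 100 animals

Round 1: Ashgrove=12 Briarlake=16 Elkhorn=21 Fernhollow=21 Hollowpine=25 Juniper=5 → close Hollowpine (overflow 17)
  25÷5 = 5 each, +1 to first 0
Round 2: Ashgrove=17 Briarlake=21 Elkhorn=26 Fernhollow=26 Juniper=10 → close Fernhollow (overflow 17)
  26÷4 = 6 each, +1 to first 2
Round 3: Ashgrove=24 Briarlake=28 Elkhorn=32 Juniper=16 → close Ashgrove (overflow 18)
  24÷3 = 8 each, +1 to first 0
Round 4: Briarlake=36 Elkhorn=40 Juniper=24 → close Elkhorn (overflow 25)
  40÷2 = 20 each, +1 to first 0
Round 5: Briarlake=56 Juniper=44 → close Briarlake (overflow 43)
  56÷1 = 56 each, +1 to first 0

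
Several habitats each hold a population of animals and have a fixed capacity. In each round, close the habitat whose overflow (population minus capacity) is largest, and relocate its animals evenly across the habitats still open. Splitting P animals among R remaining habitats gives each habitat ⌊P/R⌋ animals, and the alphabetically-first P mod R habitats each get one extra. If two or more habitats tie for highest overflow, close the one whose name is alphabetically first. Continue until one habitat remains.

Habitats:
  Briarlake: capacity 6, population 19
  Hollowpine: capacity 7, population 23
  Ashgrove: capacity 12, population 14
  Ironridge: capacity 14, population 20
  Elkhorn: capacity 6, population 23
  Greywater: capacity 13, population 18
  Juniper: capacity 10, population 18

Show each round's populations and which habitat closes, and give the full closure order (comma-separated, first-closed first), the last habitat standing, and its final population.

Round 1: Ashgrove=14 Briarlake=19 Elkhorn=23 Greywater=18 Hollowpine=23 Ironridge=20 Juniper=18 → close Elkhorn (overflow 17)
  23÷6 = 3 each, +1 to first 5
Round 2: Ashgrove=18 Briarlake=23 Greywater=22 Hollowpine=27 Ironridge=24 Juniper=21 → close Hollowpine (overflow 20)
  27÷5 = 5 each, +1 to first 2
Round 3: Ashgrove=24 Briarlake=29 Greywater=27 Ironridge=29 Juniper=26 → close Briarlake (overflow 23)
  29÷4 = 7 each, +1 to first 1
Round 4: Ashgrove=32 Greywater=34 Ironridge=36 Juniper=33 → close Juniper (overflow 23)
  33÷3 = 11 each, +1 to first 0
Round 5: Ashgrove=43 Greywater=45 Ironridge=47 → close Ironridge (overflow 33)
  47÷2 = 23 each, +1 to first 1
Round 6: Ashgrove=67 Greywater=68 → close Ashgrove (overflow 55)
  67÷1 = 67 each, +1 to first 0

Closure order: Elkhorn, Hollowpine, Briarlake, Juniper, Ironridge, Ashgrove
Last habitat: Greywater with 135 animals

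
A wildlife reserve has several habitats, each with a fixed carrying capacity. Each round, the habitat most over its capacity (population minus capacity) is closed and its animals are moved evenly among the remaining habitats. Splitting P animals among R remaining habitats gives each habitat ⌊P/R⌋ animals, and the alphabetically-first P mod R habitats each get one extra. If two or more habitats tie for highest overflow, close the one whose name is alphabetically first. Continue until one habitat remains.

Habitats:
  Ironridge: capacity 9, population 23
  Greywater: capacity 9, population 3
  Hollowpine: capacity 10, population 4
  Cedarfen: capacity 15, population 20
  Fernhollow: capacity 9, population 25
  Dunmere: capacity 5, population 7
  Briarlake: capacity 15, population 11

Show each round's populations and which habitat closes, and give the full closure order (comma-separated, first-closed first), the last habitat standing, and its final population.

Closure order: Fernhollow, Ironridge, Cedarfen, Dunmere, Briarlake, Greywater
Last habitat: Hollowpine with 93 animals

Round 1: Briarlake=11 Cedarfen=20 Dunmere=7 Fernhollow=25 Greywater=3 Hollowpine=4 Ironridge=23 → close Fernhollow (overflow 16)
  25÷6 = 4 each, +1 to first 1
Round 2: Briarlake=16 Cedarfen=24 Dunmere=11 Greywater=7 Hollowpine=8 Ironridge=27 → close Ironridge (overflow 18)
  27÷5 = 5 each, +1 to first 2
Round 3: Briarlake=22 Cedarfen=30 Dunmere=16 Greywater=12 Hollowpine=13 → close Cedarfen (overflow 15)
  30÷4 = 7 each, +1 to first 2
Round 4: Briarlake=30 Dunmere=24 Greywater=19 Hollowpine=20 → close Dunmere (overflow 19)
  24÷3 = 8 each, +1 to first 0
Round 5: Briarlake=38 Greywater=27 Hollowpine=28 → close Briarlake (overflow 23)
  38÷2 = 19 each, +1 to first 0
Round 6: Greywater=46 Hollowpine=47 → close Greywater (overflow 37)
  46÷1 = 46 each, +1 to first 0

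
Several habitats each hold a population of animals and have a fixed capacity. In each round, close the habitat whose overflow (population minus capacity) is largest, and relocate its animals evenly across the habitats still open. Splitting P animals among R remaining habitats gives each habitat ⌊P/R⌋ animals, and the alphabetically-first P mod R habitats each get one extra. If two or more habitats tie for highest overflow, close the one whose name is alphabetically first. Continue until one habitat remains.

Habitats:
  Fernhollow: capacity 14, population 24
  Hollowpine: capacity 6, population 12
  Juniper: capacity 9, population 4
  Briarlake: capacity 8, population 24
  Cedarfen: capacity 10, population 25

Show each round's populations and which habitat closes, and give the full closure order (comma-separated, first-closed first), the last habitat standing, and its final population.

Round 1: Briarlake=24 Cedarfen=25 Fernhollow=24 Hollowpine=12 Juniper=4 → close Briarlake (overflow 16)
  24÷4 = 6 each, +1 to first 0
Round 2: Cedarfen=31 Fernhollow=30 Hollowpine=18 Juniper=10 → close Cedarfen (overflow 21)
  31÷3 = 10 each, +1 to first 1
Round 3: Fernhollow=41 Hollowpine=28 Juniper=20 → close Fernhollow (overflow 27)
  41÷2 = 20 each, +1 to first 1
Round 4: Hollowpine=49 Juniper=40 → close Hollowpine (overflow 43)
  49÷1 = 49 each, +1 to first 0

Closure order: Briarlake, Cedarfen, Fernhollow, Hollowpine
Last habitat: Juniper with 89 animals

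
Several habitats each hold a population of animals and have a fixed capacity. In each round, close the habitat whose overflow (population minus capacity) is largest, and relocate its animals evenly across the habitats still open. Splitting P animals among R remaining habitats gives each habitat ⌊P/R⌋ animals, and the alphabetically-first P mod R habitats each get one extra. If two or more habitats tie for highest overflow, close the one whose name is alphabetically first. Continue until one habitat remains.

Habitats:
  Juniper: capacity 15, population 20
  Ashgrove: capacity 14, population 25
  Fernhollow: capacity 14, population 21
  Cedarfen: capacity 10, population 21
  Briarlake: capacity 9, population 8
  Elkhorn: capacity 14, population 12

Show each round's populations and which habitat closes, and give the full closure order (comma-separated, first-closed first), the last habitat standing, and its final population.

Closure order: Ashgrove, Cedarfen, Fernhollow, Juniper, Briarlake
Last habitat: Elkhorn with 107 animals

Round 1: Ashgrove=25 Briarlake=8 Cedarfen=21 Elkhorn=12 Fernhollow=21 Juniper=20 → close Ashgrove (overflow 11)
  25÷5 = 5 each, +1 to first 0
Round 2: Briarlake=13 Cedarfen=26 Elkhorn=17 Fernhollow=26 Juniper=25 → close Cedarfen (overflow 16)
  26÷4 = 6 each, +1 to first 2
Round 3: Briarlake=20 Elkhorn=24 Fernhollow=32 Juniper=31 → close Fernhollow (overflow 18)
  32÷3 = 10 each, +1 to first 2
Round 4: Briarlake=31 Elkhorn=35 Juniper=41 → close Juniper (overflow 26)
  41÷2 = 20 each, +1 to first 1
Round 5: Briarlake=52 Elkhorn=55 → close Briarlake (overflow 43)
  52÷1 = 52 each, +1 to first 0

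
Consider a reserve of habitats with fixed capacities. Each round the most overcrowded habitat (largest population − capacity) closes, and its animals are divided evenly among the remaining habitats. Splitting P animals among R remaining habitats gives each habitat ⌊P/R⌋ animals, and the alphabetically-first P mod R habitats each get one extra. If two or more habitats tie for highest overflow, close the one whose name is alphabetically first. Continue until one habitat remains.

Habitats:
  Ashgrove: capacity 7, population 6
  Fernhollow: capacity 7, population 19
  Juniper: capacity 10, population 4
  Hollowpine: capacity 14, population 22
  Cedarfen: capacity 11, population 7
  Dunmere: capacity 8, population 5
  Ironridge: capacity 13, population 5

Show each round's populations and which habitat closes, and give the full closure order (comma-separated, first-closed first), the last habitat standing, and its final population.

Round 1: Ashgrove=6 Cedarfen=7 Dunmere=5 Fernhollow=19 Hollowpine=22 Ironridge=5 Juniper=4 → close Fernhollow (overflow 12)
  19÷6 = 3 each, +1 to first 1
Round 2: Ashgrove=10 Cedarfen=10 Dunmere=8 Hollowpine=25 Ironridge=8 Juniper=7 → close Hollowpine (overflow 11)
  25÷5 = 5 each, +1 to first 0
Round 3: Ashgrove=15 Cedarfen=15 Dunmere=13 Ironridge=13 Juniper=12 → close Ashgrove (overflow 8)
  15÷4 = 3 each, +1 to first 3
Round 4: Cedarfen=19 Dunmere=17 Ironridge=17 Juniper=15 → close Dunmere (overflow 9)
  17÷3 = 5 each, +1 to first 2
Round 5: Cedarfen=25 Ironridge=23 Juniper=20 → close Cedarfen (overflow 14)
  25÷2 = 12 each, +1 to first 1
Round 6: Ironridge=36 Juniper=32 → close Ironridge (overflow 23)
  36÷1 = 36 each, +1 to first 0

Closure order: Fernhollow, Hollowpine, Ashgrove, Dunmere, Cedarfen, Ironridge
Last habitat: Juniper with 68 animals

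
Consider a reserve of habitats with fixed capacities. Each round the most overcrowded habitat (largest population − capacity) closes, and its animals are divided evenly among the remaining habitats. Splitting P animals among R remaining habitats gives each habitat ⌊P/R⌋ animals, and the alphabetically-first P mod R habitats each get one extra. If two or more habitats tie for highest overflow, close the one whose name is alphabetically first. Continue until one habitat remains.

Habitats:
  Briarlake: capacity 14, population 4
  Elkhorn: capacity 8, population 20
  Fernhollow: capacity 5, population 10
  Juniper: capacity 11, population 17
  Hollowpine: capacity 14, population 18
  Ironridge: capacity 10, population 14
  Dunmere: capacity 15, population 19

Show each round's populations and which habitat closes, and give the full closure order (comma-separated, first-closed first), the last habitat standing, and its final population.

Closure order: Elkhorn, Juniper, Dunmere, Fernhollow, Hollowpine, Ironridge
Last habitat: Briarlake with 102 animals

Round 1: Briarlake=4 Dunmere=19 Elkhorn=20 Fernhollow=10 Hollowpine=18 Ironridge=14 Juniper=17 → close Elkhorn (overflow 12)
  20÷6 = 3 each, +1 to first 2
Round 2: Briarlake=8 Dunmere=23 Fernhollow=13 Hollowpine=21 Ironridge=17 Juniper=20 → close Juniper (overflow 9)
  20÷5 = 4 each, +1 to first 0
Round 3: Briarlake=12 Dunmere=27 Fernhollow=17 Hollowpine=25 Ironridge=21 → close Dunmere (overflow 12)
  27÷4 = 6 each, +1 to first 3
Round 4: Briarlake=19 Fernhollow=24 Hollowpine=32 Ironridge=27 → close Fernhollow (overflow 19)
  24÷3 = 8 each, +1 to first 0
Round 5: Briarlake=27 Hollowpine=40 Ironridge=35 → close Hollowpine (overflow 26)
  40÷2 = 20 each, +1 to first 0
Round 6: Briarlake=47 Ironridge=55 → close Ironridge (overflow 45)
  55÷1 = 55 each, +1 to first 0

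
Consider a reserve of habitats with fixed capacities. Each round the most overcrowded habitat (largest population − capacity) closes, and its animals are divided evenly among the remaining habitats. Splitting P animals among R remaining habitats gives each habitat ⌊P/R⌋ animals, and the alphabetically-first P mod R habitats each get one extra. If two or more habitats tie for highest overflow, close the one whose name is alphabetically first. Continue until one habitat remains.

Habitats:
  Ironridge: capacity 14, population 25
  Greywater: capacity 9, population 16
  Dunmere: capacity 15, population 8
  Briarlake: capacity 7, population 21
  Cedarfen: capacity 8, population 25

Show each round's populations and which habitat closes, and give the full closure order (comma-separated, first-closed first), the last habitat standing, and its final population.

Round 1: Briarlake=21 Cedarfen=25 Dunmere=8 Greywater=16 Ironridge=25 → close Cedarfen (overflow 17)
  25÷4 = 6 each, +1 to first 1
Round 2: Briarlake=28 Dunmere=14 Greywater=22 Ironridge=31 → close Briarlake (overflow 21)
  28÷3 = 9 each, +1 to first 1
Round 3: Dunmere=24 Greywater=31 Ironridge=40 → close Ironridge (overflow 26)
  40÷2 = 20 each, +1 to first 0
Round 4: Dunmere=44 Greywater=51 → close Greywater (overflow 42)
  51÷1 = 51 each, +1 to first 0

Closure order: Cedarfen, Briarlake, Ironridge, Greywater
Last habitat: Dunmere with 95 animals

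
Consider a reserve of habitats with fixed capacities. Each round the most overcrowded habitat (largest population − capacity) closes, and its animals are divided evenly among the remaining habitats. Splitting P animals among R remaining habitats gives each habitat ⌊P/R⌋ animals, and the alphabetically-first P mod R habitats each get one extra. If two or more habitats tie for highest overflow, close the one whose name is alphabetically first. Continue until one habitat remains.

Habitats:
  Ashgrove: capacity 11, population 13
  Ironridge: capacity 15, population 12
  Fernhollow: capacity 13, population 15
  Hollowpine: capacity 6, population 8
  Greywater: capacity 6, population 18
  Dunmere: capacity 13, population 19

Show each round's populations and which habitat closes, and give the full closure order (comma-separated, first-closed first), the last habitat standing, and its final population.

Round 1: Ashgrove=13 Dunmere=19 Fernhollow=15 Greywater=18 Hollowpine=8 Ironridge=12 → close Greywater (overflow 12)
  18÷5 = 3 each, +1 to first 3
Round 2: Ashgrove=17 Dunmere=23 Fernhollow=19 Hollowpine=11 Ironridge=15 → close Dunmere (overflow 10)
  23÷4 = 5 each, +1 to first 3
Round 3: Ashgrove=23 Fernhollow=25 Hollowpine=17 Ironridge=20 → close Ashgrove (overflow 12)
  23÷3 = 7 each, +1 to first 2
Round 4: Fernhollow=33 Hollowpine=25 Ironridge=27 → close Fernhollow (overflow 20)
  33÷2 = 16 each, +1 to first 1
Round 5: Hollowpine=42 Ironridge=43 → close Hollowpine (overflow 36)
  42÷1 = 42 each, +1 to first 0

Closure order: Greywater, Dunmere, Ashgrove, Fernhollow, Hollowpine
Last habitat: Ironridge with 85 animals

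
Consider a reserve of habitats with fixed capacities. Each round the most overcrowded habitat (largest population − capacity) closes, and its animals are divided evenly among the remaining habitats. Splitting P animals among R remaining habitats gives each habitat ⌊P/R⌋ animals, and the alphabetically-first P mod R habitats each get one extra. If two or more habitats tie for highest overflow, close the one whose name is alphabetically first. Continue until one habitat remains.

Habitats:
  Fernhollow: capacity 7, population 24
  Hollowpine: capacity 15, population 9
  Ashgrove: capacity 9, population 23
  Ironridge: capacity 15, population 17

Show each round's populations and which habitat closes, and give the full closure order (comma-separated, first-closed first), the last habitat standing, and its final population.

Round 1: Ashgrove=23 Fernhollow=24 Hollowpine=9 Ironridge=17 → close Fernhollow (overflow 17)
  24÷3 = 8 each, +1 to first 0
Round 2: Ashgrove=31 Hollowpine=17 Ironridge=25 → close Ashgrove (overflow 22)
  31÷2 = 15 each, +1 to first 1
Round 3: Hollowpine=33 Ironridge=40 → close Ironridge (overflow 25)
  40÷1 = 40 each, +1 to first 0

Closure order: Fernhollow, Ashgrove, Ironridge
Last habitat: Hollowpine with 73 animals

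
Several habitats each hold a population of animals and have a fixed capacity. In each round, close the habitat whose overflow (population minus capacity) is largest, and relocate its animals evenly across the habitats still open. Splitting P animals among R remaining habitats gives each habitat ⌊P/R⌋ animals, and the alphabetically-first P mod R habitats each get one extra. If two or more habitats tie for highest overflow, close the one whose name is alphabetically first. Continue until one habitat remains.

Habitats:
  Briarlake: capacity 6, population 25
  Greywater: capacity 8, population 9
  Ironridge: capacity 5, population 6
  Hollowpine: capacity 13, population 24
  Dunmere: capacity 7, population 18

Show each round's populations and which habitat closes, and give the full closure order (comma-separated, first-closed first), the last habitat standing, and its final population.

Round 1: Briarlake=25 Dunmere=18 Greywater=9 Hollowpine=24 Ironridge=6 → close Briarlake (overflow 19)
  25÷4 = 6 each, +1 to first 1
Round 2: Dunmere=25 Greywater=15 Hollowpine=30 Ironridge=12 → close Dunmere (overflow 18)
  25÷3 = 8 each, +1 to first 1
Round 3: Greywater=24 Hollowpine=38 Ironridge=20 → close Hollowpine (overflow 25)
  38÷2 = 19 each, +1 to first 0
Round 4: Greywater=43 Ironridge=39 → close Greywater (overflow 35)
  43÷1 = 43 each, +1 to first 0

Closure order: Briarlake, Dunmere, Hollowpine, Greywater
Last habitat: Ironridge with 82 animals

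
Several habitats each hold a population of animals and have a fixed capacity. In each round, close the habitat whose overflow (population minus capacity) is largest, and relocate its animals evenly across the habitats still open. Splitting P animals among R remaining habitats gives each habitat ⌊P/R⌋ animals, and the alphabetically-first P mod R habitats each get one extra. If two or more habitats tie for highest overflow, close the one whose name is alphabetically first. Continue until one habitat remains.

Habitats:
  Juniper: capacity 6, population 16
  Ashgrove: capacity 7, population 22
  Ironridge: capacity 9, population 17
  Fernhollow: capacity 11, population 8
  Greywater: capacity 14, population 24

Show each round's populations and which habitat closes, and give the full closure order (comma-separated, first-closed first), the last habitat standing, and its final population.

Closure order: Ashgrove, Greywater, Juniper, Ironridge
Last habitat: Fernhollow with 87 animals

Round 1: Ashgrove=22 Fernhollow=8 Greywater=24 Ironridge=17 Juniper=16 → close Ashgrove (overflow 15)
  22÷4 = 5 each, +1 to first 2
Round 2: Fernhollow=14 Greywater=30 Ironridge=22 Juniper=21 → close Greywater (overflow 16)
  30÷3 = 10 each, +1 to first 0
Round 3: Fernhollow=24 Ironridge=32 Juniper=31 → close Juniper (overflow 25)
  31÷2 = 15 each, +1 to first 1
Round 4: Fernhollow=40 Ironridge=47 → close Ironridge (overflow 38)
  47÷1 = 47 each, +1 to first 0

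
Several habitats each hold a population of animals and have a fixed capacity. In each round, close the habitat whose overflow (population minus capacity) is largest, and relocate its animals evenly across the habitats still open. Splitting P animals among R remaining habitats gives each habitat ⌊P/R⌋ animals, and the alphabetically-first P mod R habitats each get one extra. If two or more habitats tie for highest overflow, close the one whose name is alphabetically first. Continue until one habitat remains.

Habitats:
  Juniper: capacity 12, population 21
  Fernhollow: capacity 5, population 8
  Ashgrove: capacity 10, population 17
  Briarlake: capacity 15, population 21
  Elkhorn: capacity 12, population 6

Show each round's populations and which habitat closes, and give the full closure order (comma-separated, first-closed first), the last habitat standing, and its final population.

Closure order: Juniper, Ashgrove, Briarlake, Fernhollow
Last habitat: Elkhorn with 73 animals

Round 1: Ashgrove=17 Briarlake=21 Elkhorn=6 Fernhollow=8 Juniper=21 → close Juniper (overflow 9)
  21÷4 = 5 each, +1 to first 1
Round 2: Ashgrove=23 Briarlake=26 Elkhorn=11 Fernhollow=13 → close Ashgrove (overflow 13)
  23÷3 = 7 each, +1 to first 2
Round 3: Briarlake=34 Elkhorn=19 Fernhollow=20 → close Briarlake (overflow 19)
  34÷2 = 17 each, +1 to first 0
Round 4: Elkhorn=36 Fernhollow=37 → close Fernhollow (overflow 32)
  37÷1 = 37 each, +1 to first 0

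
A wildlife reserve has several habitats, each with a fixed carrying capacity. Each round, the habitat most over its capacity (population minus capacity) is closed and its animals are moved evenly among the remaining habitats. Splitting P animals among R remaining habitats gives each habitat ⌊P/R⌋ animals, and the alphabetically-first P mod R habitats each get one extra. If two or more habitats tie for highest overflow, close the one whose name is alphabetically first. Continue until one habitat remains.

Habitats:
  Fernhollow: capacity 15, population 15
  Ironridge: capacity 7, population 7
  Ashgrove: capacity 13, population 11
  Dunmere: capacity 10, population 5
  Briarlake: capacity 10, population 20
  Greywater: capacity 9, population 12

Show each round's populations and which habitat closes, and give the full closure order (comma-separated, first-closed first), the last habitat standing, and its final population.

Closure order: Briarlake, Greywater, Fernhollow, Ironridge, Ashgrove
Last habitat: Dunmere with 70 animals

Round 1: Ashgrove=11 Briarlake=20 Dunmere=5 Fernhollow=15 Greywater=12 Ironridge=7 → close Briarlake (overflow 10)
  20÷5 = 4 each, +1 to first 0
Round 2: Ashgrove=15 Dunmere=9 Fernhollow=19 Greywater=16 Ironridge=11 → close Greywater (overflow 7)
  16÷4 = 4 each, +1 to first 0
Round 3: Ashgrove=19 Dunmere=13 Fernhollow=23 Ironridge=15 → close Fernhollow (overflow 8)
  23÷3 = 7 each, +1 to first 2
Round 4: Ashgrove=27 Dunmere=21 Ironridge=22 → close Ironridge (overflow 15)
  22÷2 = 11 each, +1 to first 0
Round 5: Ashgrove=38 Dunmere=32 → close Ashgrove (overflow 25)
  38÷1 = 38 each, +1 to first 0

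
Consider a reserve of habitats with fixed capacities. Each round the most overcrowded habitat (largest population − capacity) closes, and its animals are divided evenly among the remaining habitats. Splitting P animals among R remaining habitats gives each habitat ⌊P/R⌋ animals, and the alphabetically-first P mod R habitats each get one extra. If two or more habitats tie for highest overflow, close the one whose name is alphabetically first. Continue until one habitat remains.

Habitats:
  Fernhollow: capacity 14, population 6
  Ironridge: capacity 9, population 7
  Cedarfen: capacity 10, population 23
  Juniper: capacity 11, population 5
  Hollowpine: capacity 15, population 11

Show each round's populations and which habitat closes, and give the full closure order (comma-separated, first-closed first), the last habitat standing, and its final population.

Round 1: Cedarfen=23 Fernhollow=6 Hollowpine=11 Ironridge=7 Juniper=5 → close Cedarfen (overflow 13)
  23÷4 = 5 each, +1 to first 3
Round 2: Fernhollow=12 Hollowpine=17 Ironridge=13 Juniper=10 → close Ironridge (overflow 4)
  13÷3 = 4 each, +1 to first 1
Round 3: Fernhollow=17 Hollowpine=21 Juniper=14 → close Hollowpine (overflow 6)
  21÷2 = 10 each, +1 to first 1
Round 4: Fernhollow=28 Juniper=24 → close Fernhollow (overflow 14)
  28÷1 = 28 each, +1 to first 0

Closure order: Cedarfen, Ironridge, Hollowpine, Fernhollow
Last habitat: Juniper with 52 animals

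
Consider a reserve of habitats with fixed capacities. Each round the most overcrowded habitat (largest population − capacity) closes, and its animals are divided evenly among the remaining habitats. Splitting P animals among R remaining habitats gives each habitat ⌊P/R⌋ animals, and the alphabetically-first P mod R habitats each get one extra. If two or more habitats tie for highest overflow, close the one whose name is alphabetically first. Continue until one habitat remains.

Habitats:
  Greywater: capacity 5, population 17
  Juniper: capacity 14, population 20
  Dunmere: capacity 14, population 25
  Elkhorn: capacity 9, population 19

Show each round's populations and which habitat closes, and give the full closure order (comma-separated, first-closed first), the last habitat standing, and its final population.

Closure order: Greywater, Dunmere, Elkhorn
Last habitat: Juniper with 81 animals

Round 1: Dunmere=25 Elkhorn=19 Greywater=17 Juniper=20 → close Greywater (overflow 12)
  17÷3 = 5 each, +1 to first 2
Round 2: Dunmere=31 Elkhorn=25 Juniper=25 → close Dunmere (overflow 17)
  31÷2 = 15 each, +1 to first 1
Round 3: Elkhorn=41 Juniper=40 → close Elkhorn (overflow 32)
  41÷1 = 41 each, +1 to first 0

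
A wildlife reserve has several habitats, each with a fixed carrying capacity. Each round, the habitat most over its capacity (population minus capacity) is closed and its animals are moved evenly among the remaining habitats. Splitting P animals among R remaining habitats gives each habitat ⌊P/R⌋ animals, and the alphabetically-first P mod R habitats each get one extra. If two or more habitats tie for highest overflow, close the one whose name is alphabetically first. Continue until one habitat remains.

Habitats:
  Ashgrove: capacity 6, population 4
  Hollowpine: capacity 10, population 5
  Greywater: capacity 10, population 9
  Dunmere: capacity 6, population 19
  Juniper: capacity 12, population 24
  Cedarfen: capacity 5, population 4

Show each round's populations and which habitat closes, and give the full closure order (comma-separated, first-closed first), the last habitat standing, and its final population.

Closure order: Dunmere, Juniper, Cedarfen, Greywater, Ashgrove
Last habitat: Hollowpine with 65 animals

Round 1: Ashgrove=4 Cedarfen=4 Dunmere=19 Greywater=9 Hollowpine=5 Juniper=24 → close Dunmere (overflow 13)
  19÷5 = 3 each, +1 to first 4
Round 2: Ashgrove=8 Cedarfen=8 Greywater=13 Hollowpine=9 Juniper=27 → close Juniper (overflow 15)
  27÷4 = 6 each, +1 to first 3
Round 3: Ashgrove=15 Cedarfen=15 Greywater=20 Hollowpine=15 → close Cedarfen (overflow 10)
  15÷3 = 5 each, +1 to first 0
Round 4: Ashgrove=20 Greywater=25 Hollowpine=20 → close Greywater (overflow 15)
  25÷2 = 12 each, +1 to first 1
Round 5: Ashgrove=33 Hollowpine=32 → close Ashgrove (overflow 27)
  33÷1 = 33 each, +1 to first 0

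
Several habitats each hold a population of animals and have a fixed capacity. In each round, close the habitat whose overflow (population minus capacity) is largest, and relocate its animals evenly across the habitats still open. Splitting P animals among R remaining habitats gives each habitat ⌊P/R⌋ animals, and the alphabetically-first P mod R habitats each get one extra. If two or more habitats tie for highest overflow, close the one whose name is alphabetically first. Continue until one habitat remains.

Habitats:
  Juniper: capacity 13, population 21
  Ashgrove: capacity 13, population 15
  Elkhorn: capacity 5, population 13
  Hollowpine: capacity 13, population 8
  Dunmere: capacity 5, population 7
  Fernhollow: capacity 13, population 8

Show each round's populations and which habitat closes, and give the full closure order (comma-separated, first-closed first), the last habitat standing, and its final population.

Round 1: Ashgrove=15 Dunmere=7 Elkhorn=13 Fernhollow=8 Hollowpine=8 Juniper=21 → close Elkhorn (overflow 8)
  13÷5 = 2 each, +1 to first 3
Round 2: Ashgrove=18 Dunmere=10 Fernhollow=11 Hollowpine=10 Juniper=23 → close Juniper (overflow 10)
  23÷4 = 5 each, +1 to first 3
Round 3: Ashgrove=24 Dunmere=16 Fernhollow=17 Hollowpine=15 → close Ashgrove (overflow 11)
  24÷3 = 8 each, +1 to first 0
Round 4: Dunmere=24 Fernhollow=25 Hollowpine=23 → close Dunmere (overflow 19)
  24÷2 = 12 each, +1 to first 0
Round 5: Fernhollow=37 Hollowpine=35 → close Fernhollow (overflow 24)
  37÷1 = 37 each, +1 to first 0

Closure order: Elkhorn, Juniper, Ashgrove, Dunmere, Fernhollow
Last habitat: Hollowpine with 72 animals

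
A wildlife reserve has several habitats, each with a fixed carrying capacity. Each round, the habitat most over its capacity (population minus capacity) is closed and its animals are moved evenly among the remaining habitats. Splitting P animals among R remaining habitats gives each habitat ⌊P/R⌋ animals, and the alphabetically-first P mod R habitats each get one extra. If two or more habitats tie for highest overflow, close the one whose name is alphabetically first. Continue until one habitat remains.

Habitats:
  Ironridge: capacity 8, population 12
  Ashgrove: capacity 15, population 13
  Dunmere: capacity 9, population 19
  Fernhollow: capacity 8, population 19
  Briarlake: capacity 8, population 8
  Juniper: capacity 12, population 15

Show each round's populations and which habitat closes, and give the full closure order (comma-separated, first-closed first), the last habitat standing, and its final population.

Round 1: Ashgrove=13 Briarlake=8 Dunmere=19 Fernhollow=19 Ironridge=12 Juniper=15 → close Fernhollow (overflow 11)
  19÷5 = 3 each, +1 to first 4
Round 2: Ashgrove=17 Briarlake=12 Dunmere=23 Ironridge=16 Juniper=18 → close Dunmere (overflow 14)
  23÷4 = 5 each, +1 to first 3
Round 3: Ashgrove=23 Briarlake=18 Ironridge=22 Juniper=23 → close Ironridge (overflow 14)
  22÷3 = 7 each, +1 to first 1
Round 4: Ashgrove=31 Briarlake=25 Juniper=30 → close Juniper (overflow 18)
  30÷2 = 15 each, +1 to first 0
Round 5: Ashgrove=46 Briarlake=40 → close Briarlake (overflow 32)
  40÷1 = 40 each, +1 to first 0

Closure order: Fernhollow, Dunmere, Ironridge, Juniper, Briarlake
Last habitat: Ashgrove with 86 animals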